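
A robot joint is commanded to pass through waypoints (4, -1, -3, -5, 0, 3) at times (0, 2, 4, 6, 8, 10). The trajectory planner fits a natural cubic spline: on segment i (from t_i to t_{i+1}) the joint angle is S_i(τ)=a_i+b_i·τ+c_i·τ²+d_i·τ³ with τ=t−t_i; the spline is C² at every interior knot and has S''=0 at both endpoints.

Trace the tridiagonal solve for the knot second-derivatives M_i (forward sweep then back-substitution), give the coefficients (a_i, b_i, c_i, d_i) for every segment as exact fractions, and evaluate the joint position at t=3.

  seg 0: a=4 b=-113/38 c=0 d=9/76
  seg 1: a=-1 b=-59/38 c=27/38 d=-33/152
  seg 2: a=-3 b=-25/19 c=-45/76 d=3/8
  seg 3: a=-5 b=31/38 c=63/38 d=-31/76
  seg 4: a=0 b=97/38 c=-15/19 d=5/38
S(3) = -313/152

Δ: Δ0=-5/2, Δ1=-1, Δ2=-1, Δ3=5/2, Δ4=3/2
row 1: diag=8, rhs=9; c'=1/4, d'=9/8
row 2: denom=8−2·1/4=15/2; d'=(0−2·9/8)/(15/2)=-3/10
row 3: denom=8−2·4/15=112/15; d'=(21−2·-3/10)/(112/15)=81/28
row 4: denom=8−2·15/56=209/28; d'=(-6−2·81/28)/(209/28)=-30/19
back: M4=-30/19
back: M3=81/28−15/56·-30/19=63/19
back: M2=-3/10−4/15·63/19=-45/38
back: M1=9/8−1/4·-45/38=27/19
M: M0=0, M1=27/19, M2=-45/38, M3=63/19, M4=-30/19, M5=0
seg 0: a=4, c=M0/2=0, d=(M1−M0)/(6·2)=9/76, b=Δ0−h0·(2M0+M1)/6=-113/38
seg 1: a=-1, c=M1/2=27/38, d=(M2−M1)/(6·2)=-33/152, b=Δ1−h1·(2M1+M2)/6=-59/38
seg 2: a=-3, c=M2/2=-45/76, d=(M3−M2)/(6·2)=3/8, b=Δ2−h2·(2M2+M3)/6=-25/19
seg 3: a=-5, c=M3/2=63/38, d=(M4−M3)/(6·2)=-31/76, b=Δ3−h3·(2M3+M4)/6=31/38
seg 4: a=0, c=M4/2=-15/19, d=(M5−M4)/(6·2)=5/38, b=Δ4−h4·(2M4+M5)/6=97/38
t_q=3 → seg 1, τ=1; S=-1+-59/38·τ+27/38·τ²+-33/152·τ³=-313/152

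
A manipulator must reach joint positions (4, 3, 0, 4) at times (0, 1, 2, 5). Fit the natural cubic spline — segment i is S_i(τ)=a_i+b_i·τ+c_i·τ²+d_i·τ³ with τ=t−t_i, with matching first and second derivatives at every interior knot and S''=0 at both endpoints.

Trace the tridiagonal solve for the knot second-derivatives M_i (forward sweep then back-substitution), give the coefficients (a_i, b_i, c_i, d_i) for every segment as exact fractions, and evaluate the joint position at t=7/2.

  seg 0: a=4 b=-32/93 c=0 d=-61/93
  seg 1: a=3 b=-215/93 c=-61/31 d=119/93
  seg 2: a=0 b=-224/93 c=58/31 d=-58/279
S(7/2) = -13/124

Δ: Δ0=-1, Δ1=-3, Δ2=4/3
row 1: diag=4, rhs=-12; c'=1/4, d'=-3
row 2: denom=8−1·1/4=31/4; d'=(26−1·-3)/(31/4)=116/31
back: M2=116/31
back: M1=-3−1/4·116/31=-122/31
M: M0=0, M1=-122/31, M2=116/31, M3=0
seg 0: a=4, c=M0/2=0, d=(M1−M0)/(6·1)=-61/93, b=Δ0−h0·(2M0+M1)/6=-32/93
seg 1: a=3, c=M1/2=-61/31, d=(M2−M1)/(6·1)=119/93, b=Δ1−h1·(2M1+M2)/6=-215/93
seg 2: a=0, c=M2/2=58/31, d=(M3−M2)/(6·3)=-58/279, b=Δ2−h2·(2M2+M3)/6=-224/93
t_q=7/2 → seg 2, τ=3/2; S=0+-224/93·τ+58/31·τ²+-58/279·τ³=-13/124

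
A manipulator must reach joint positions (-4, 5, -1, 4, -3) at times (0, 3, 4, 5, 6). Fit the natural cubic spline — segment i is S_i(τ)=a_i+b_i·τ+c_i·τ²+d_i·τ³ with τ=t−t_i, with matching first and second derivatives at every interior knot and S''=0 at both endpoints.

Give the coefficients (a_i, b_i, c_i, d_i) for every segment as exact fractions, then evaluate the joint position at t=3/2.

  seg 0: a=-4 b=921/116 c=0 d=-191/348
  seg 1: a=5 b=-399/58 c=-573/116 d=675/116
  seg 2: a=-1 b=81/116 c=363/29 d=-953/116
  seg 3: a=4 b=63/58 c=-1407/116 d=469/116
S(3/2) = 5621/928

Δ: Δ0=3, Δ1=-6, Δ2=5, Δ3=-7
row 1: diag=8, rhs=-54; c'=1/8, d'=-27/4
row 2: denom=4−1·1/8=31/8; d'=(66−1·-27/4)/(31/8)=582/31
row 3: denom=4−1·8/31=116/31; d'=(-72−1·582/31)/(116/31)=-1407/58
back: M3=-1407/58
back: M2=582/31−8/31·-1407/58=726/29
back: M1=-27/4−1/8·726/29=-573/58
M: M0=0, M1=-573/58, M2=726/29, M3=-1407/58, M4=0
seg 0: a=-4, c=M0/2=0, d=(M1−M0)/(6·3)=-191/348, b=Δ0−h0·(2M0+M1)/6=921/116
seg 1: a=5, c=M1/2=-573/116, d=(M2−M1)/(6·1)=675/116, b=Δ1−h1·(2M1+M2)/6=-399/58
seg 2: a=-1, c=M2/2=363/29, d=(M3−M2)/(6·1)=-953/116, b=Δ2−h2·(2M2+M3)/6=81/116
seg 3: a=4, c=M3/2=-1407/116, d=(M4−M3)/(6·1)=469/116, b=Δ3−h3·(2M3+M4)/6=63/58
t_q=3/2 → seg 0, τ=3/2; S=-4+921/116·τ+0·τ²+-191/348·τ³=5621/928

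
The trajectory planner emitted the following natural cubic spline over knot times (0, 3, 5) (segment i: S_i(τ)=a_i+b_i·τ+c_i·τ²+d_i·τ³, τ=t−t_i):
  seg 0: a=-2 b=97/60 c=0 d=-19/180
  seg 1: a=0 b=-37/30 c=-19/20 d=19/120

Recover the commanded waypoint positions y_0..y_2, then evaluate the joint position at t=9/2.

y_0=-2 y_1=0 y_2=-5
S(9/2) = -221/64

y_0 = S_0(0) = a_0 = -2
y_1 = S_1(0) = a_1 = 0
y_2 = S_1(2) = -5
t_q=9/2 is in segment 1 (τ=3/2); S_1(τ)=-221/64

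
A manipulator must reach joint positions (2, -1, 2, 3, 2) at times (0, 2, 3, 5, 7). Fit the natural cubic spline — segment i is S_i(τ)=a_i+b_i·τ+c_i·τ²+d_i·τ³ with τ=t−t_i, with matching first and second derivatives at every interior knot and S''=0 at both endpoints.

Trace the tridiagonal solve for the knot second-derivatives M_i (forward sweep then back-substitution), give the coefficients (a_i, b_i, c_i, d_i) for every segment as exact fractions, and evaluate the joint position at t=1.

Δ: Δ0=-3/2, Δ1=3, Δ2=1/2, Δ3=-1/2
row 1: diag=6, rhs=27; c'=1/6, d'=9/2
row 2: denom=6−1·1/6=35/6; d'=(-15−1·9/2)/(35/6)=-117/35
row 3: denom=8−2·12/35=256/35; d'=(-6−2·-117/35)/(256/35)=3/32
back: M3=3/32
back: M2=-117/35−12/35·3/32=-27/8
back: M1=9/2−1/6·-27/8=81/16
M: M0=0, M1=81/16, M2=-27/8, M3=3/32, M4=0
seg 0: a=2, c=M0/2=0, d=(M1−M0)/(6·2)=27/64, b=Δ0−h0·(2M0+M1)/6=-51/16
seg 1: a=-1, c=M1/2=81/32, d=(M2−M1)/(6·1)=-45/32, b=Δ1−h1·(2M1+M2)/6=15/8
seg 2: a=2, c=M2/2=-27/16, d=(M3−M2)/(6·2)=37/128, b=Δ2−h2·(2M2+M3)/6=87/32
seg 3: a=3, c=M3/2=3/64, d=(M4−M3)/(6·2)=-1/128, b=Δ3−h3·(2M3+M4)/6=-9/16
t_q=1 → seg 0, τ=1; S=2+-51/16·τ+0·τ²+27/64·τ³=-49/64

  seg 0: a=2 b=-51/16 c=0 d=27/64
  seg 1: a=-1 b=15/8 c=81/32 d=-45/32
  seg 2: a=2 b=87/32 c=-27/16 d=37/128
  seg 3: a=3 b=-9/16 c=3/64 d=-1/128
S(1) = -49/64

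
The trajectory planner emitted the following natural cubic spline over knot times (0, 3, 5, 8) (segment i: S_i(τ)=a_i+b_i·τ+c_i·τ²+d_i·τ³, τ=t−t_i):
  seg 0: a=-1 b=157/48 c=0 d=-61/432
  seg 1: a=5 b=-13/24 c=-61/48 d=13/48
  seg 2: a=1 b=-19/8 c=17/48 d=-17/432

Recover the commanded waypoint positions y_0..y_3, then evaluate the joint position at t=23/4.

y_0 = S_0(0) = a_0 = -1
y_1 = S_1(0) = a_1 = 5
y_2 = S_2(0) = a_2 = 1
y_3 = S_2(3) = -4
t_q=23/4 is in segment 2 (τ=3/4); S_2(τ)=-613/1024

y_0=-1 y_1=5 y_2=1 y_3=-4
S(23/4) = -613/1024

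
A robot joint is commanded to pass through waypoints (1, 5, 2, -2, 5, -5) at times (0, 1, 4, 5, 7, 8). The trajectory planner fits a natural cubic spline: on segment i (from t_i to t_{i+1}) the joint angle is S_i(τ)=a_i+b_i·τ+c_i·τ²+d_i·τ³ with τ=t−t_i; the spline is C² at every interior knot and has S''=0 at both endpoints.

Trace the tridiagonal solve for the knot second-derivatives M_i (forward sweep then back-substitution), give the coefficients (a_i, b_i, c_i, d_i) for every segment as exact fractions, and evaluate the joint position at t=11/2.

  seg 0: a=1 b=3797/856 c=0 d=-373/856
  seg 1: a=5 b=1339/428 c=-1119/856 d=-59/2568
  seg 2: a=2 b=-4567/856 c=-162/107 d=2439/856
  seg 3: a=-2 b=79/428 c=6021/856 d=-2301/856
  seg 4: a=5 b=-1685/428 c=-7785/856 d=2595/856
S(11/2) = -3323/6848

Δ: Δ0=4, Δ1=-1, Δ2=-4, Δ3=7/2, Δ4=-10
row 1: diag=8, rhs=-30; c'=3/8, d'=-15/4
row 2: denom=8−3·3/8=55/8; d'=(-18−3·-15/4)/(55/8)=-54/55
row 3: denom=6−1·8/55=322/55; d'=(45−1·-54/55)/(322/55)=2529/322
row 4: denom=6−2·55/161=856/161; d'=(-81−2·2529/322)/(856/161)=-7785/428
back: M4=-7785/428
back: M3=2529/322−55/161·-7785/428=6021/428
back: M2=-54/55−8/55·6021/428=-324/107
back: M1=-15/4−3/8·-324/107=-1119/428
M: M0=0, M1=-1119/428, M2=-324/107, M3=6021/428, M4=-7785/428, M5=0
seg 0: a=1, c=M0/2=0, d=(M1−M0)/(6·1)=-373/856, b=Δ0−h0·(2M0+M1)/6=3797/856
seg 1: a=5, c=M1/2=-1119/856, d=(M2−M1)/(6·3)=-59/2568, b=Δ1−h1·(2M1+M2)/6=1339/428
seg 2: a=2, c=M2/2=-162/107, d=(M3−M2)/(6·1)=2439/856, b=Δ2−h2·(2M2+M3)/6=-4567/856
seg 3: a=-2, c=M3/2=6021/856, d=(M4−M3)/(6·2)=-2301/856, b=Δ3−h3·(2M3+M4)/6=79/428
seg 4: a=5, c=M4/2=-7785/856, d=(M5−M4)/(6·1)=2595/856, b=Δ4−h4·(2M4+M5)/6=-1685/428
t_q=11/2 → seg 3, τ=1/2; S=-2+79/428·τ+6021/856·τ²+-2301/856·τ³=-3323/6848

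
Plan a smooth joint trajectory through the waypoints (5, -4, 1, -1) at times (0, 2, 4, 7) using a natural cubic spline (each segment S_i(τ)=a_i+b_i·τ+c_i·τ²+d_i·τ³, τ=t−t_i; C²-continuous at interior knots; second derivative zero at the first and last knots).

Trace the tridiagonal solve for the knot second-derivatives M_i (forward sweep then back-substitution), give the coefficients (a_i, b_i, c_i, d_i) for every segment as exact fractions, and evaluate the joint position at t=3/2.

  seg 0: a=5 b=-371/57 c=0 d=229/456
  seg 1: a=-4 b=-55/114 c=229/76 d=-347/456
  seg 2: a=1 b=139/57 c=-59/38 d=59/342
S(3/2) = -3731/1216

Δ: Δ0=-9/2, Δ1=5/2, Δ2=-2/3
row 1: diag=8, rhs=42; c'=1/4, d'=21/4
row 2: denom=10−2·1/4=19/2; d'=(-19−2·21/4)/(19/2)=-59/19
back: M2=-59/19
back: M1=21/4−1/4·-59/19=229/38
M: M0=0, M1=229/38, M2=-59/19, M3=0
seg 0: a=5, c=M0/2=0, d=(M1−M0)/(6·2)=229/456, b=Δ0−h0·(2M0+M1)/6=-371/57
seg 1: a=-4, c=M1/2=229/76, d=(M2−M1)/(6·2)=-347/456, b=Δ1−h1·(2M1+M2)/6=-55/114
seg 2: a=1, c=M2/2=-59/38, d=(M3−M2)/(6·3)=59/342, b=Δ2−h2·(2M2+M3)/6=139/57
t_q=3/2 → seg 0, τ=3/2; S=5+-371/57·τ+0·τ²+229/456·τ³=-3731/1216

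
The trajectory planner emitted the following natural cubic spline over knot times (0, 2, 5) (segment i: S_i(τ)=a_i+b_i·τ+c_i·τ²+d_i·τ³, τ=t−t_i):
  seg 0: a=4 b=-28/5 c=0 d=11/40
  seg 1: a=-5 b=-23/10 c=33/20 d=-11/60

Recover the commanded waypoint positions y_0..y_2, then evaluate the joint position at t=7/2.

y_0=4 y_1=-5 y_2=-2
S(7/2) = -857/160

y_0 = S_0(0) = a_0 = 4
y_1 = S_1(0) = a_1 = -5
y_2 = S_1(3) = -2
t_q=7/2 is in segment 1 (τ=3/2); S_1(τ)=-857/160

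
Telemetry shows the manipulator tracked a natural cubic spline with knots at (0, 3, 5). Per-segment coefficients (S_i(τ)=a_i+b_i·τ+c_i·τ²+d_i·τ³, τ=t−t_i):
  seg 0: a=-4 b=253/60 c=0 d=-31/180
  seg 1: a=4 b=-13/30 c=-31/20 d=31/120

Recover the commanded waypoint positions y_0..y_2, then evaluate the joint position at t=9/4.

y_0 = S_0(0) = a_0 = -4
y_1 = S_1(0) = a_1 = 4
y_2 = S_1(2) = -1
t_q=9/4 is in segment 0 (τ=9/4); S_0(τ)=4513/1280

y_0=-4 y_1=4 y_2=-1
S(9/4) = 4513/1280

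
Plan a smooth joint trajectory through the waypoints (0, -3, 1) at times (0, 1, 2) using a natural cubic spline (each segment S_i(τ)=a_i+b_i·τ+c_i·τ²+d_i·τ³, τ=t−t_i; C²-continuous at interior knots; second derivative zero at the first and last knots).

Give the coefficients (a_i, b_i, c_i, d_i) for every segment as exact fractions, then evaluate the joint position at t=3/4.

Δ: Δ0=-3, Δ1=4
row 1: diag=4, rhs=42; c'=1/4, d'=21/2
back: M1=21/2
M: M0=0, M1=21/2, M2=0
seg 0: a=0, c=M0/2=0, d=(M1−M0)/(6·1)=7/4, b=Δ0−h0·(2M0+M1)/6=-19/4
seg 1: a=-3, c=M1/2=21/4, d=(M2−M1)/(6·1)=-7/4, b=Δ1−h1·(2M1+M2)/6=1/2
t_q=3/4 → seg 0, τ=3/4; S=0+-19/4·τ+0·τ²+7/4·τ³=-723/256

  seg 0: a=0 b=-19/4 c=0 d=7/4
  seg 1: a=-3 b=1/2 c=21/4 d=-7/4
S(3/4) = -723/256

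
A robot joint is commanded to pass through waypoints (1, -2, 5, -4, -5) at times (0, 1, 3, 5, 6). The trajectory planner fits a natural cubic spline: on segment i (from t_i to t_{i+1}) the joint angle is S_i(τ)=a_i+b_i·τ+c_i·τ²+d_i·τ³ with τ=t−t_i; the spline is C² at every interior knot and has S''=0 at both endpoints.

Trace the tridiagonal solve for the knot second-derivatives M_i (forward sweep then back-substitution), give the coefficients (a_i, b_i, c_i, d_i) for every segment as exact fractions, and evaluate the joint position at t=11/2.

  seg 0: a=1 b=-93/20 c=0 d=33/20
  seg 1: a=-2 b=3/10 c=99/20 d=-67/40
  seg 2: a=5 b=0 c=-51/10 d=57/40
  seg 3: a=-4 b=-33/10 c=69/20 d=-23/20
S(11/2) = -789/160

Δ: Δ0=-3, Δ1=7/2, Δ2=-9/2, Δ3=-1
row 1: diag=6, rhs=39; c'=1/3, d'=13/2
row 2: denom=8−2·1/3=22/3; d'=(-48−2·13/2)/(22/3)=-183/22
row 3: denom=6−2·3/11=60/11; d'=(21−2·-183/22)/(60/11)=69/10
back: M3=69/10
back: M2=-183/22−3/11·69/10=-51/5
back: M1=13/2−1/3·-51/5=99/10
M: M0=0, M1=99/10, M2=-51/5, M3=69/10, M4=0
seg 0: a=1, c=M0/2=0, d=(M1−M0)/(6·1)=33/20, b=Δ0−h0·(2M0+M1)/6=-93/20
seg 1: a=-2, c=M1/2=99/20, d=(M2−M1)/(6·2)=-67/40, b=Δ1−h1·(2M1+M2)/6=3/10
seg 2: a=5, c=M2/2=-51/10, d=(M3−M2)/(6·2)=57/40, b=Δ2−h2·(2M2+M3)/6=0
seg 3: a=-4, c=M3/2=69/20, d=(M4−M3)/(6·1)=-23/20, b=Δ3−h3·(2M3+M4)/6=-33/10
t_q=11/2 → seg 3, τ=1/2; S=-4+-33/10·τ+69/20·τ²+-23/20·τ³=-789/160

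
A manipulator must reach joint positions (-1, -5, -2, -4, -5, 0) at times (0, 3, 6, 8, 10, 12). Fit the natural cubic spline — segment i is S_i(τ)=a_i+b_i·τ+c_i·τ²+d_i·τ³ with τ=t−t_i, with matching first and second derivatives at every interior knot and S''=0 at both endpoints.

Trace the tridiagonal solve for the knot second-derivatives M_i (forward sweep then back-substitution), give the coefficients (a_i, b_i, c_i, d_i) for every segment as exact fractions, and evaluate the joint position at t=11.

Δ: Δ0=-4/3, Δ1=1, Δ2=-1, Δ3=-1/2, Δ4=5/2
row 1: diag=12, rhs=14; c'=1/4, d'=7/6
row 2: denom=10−3·1/4=37/4; d'=(-12−3·7/6)/(37/4)=-62/37
row 3: denom=8−2·8/37=280/37; d'=(3−2·-62/37)/(280/37)=47/56
row 4: denom=8−2·37/140=523/70; d'=(18−2·47/56)/(523/70)=2285/1046
back: M4=2285/1046
back: M3=47/56−37/140·2285/1046=137/523
back: M2=-62/37−8/37·137/523=-906/523
back: M1=7/6−1/4·-906/523=2510/1569
M: M0=0, M1=2510/1569, M2=-906/523, M3=137/523, M4=2285/1046, M5=0
seg 0: a=-1, c=M0/2=0, d=(M1−M0)/(6·3)=1255/14121, b=Δ0−h0·(2M0+M1)/6=-3347/1569
seg 1: a=-5, c=M1/2=1255/1569, d=(M2−M1)/(6·3)=-2614/14121, b=Δ1−h1·(2M1+M2)/6=418/1569
seg 2: a=-2, c=M2/2=-453/523, d=(M3−M2)/(6·2)=1043/6276, b=Δ2−h2·(2M2+M3)/6=106/1569
seg 3: a=-4, c=M3/2=137/1046, d=(M4−M3)/(6·2)=2011/12552, b=Δ3−h3·(2M3+M4)/6=-2201/1569
seg 4: a=-5, c=M4/2=2285/2092, d=(M5−M4)/(6·2)=-2285/12552, b=Δ4−h4·(2M4+M5)/6=3275/3138
t_q=11 → seg 4, τ=1; S=-5+3275/3138·τ+2285/2092·τ²+-2285/12552·τ³=-12745/4184

  seg 0: a=-1 b=-3347/1569 c=0 d=1255/14121
  seg 1: a=-5 b=418/1569 c=1255/1569 d=-2614/14121
  seg 2: a=-2 b=106/1569 c=-453/523 d=1043/6276
  seg 3: a=-4 b=-2201/1569 c=137/1046 d=2011/12552
  seg 4: a=-5 b=3275/3138 c=2285/2092 d=-2285/12552
S(11) = -12745/4184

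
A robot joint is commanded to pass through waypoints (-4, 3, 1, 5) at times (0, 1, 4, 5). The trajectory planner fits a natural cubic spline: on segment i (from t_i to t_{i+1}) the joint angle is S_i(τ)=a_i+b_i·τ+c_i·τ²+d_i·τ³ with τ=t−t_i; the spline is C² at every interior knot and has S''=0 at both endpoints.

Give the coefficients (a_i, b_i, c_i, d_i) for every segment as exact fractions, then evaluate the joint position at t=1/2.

  seg 0: a=-4 b=1381/165 c=0 d=-226/165
  seg 1: a=3 b=703/165 c=-226/55 d=37/45
  seg 2: a=1 b=298/165 c=181/55 d=-181/165
S(1/2) = 3/220

Δ: Δ0=7, Δ1=-2/3, Δ2=4
row 1: diag=8, rhs=-46; c'=3/8, d'=-23/4
row 2: denom=8−3·3/8=55/8; d'=(28−3·-23/4)/(55/8)=362/55
back: M2=362/55
back: M1=-23/4−3/8·362/55=-452/55
M: M0=0, M1=-452/55, M2=362/55, M3=0
seg 0: a=-4, c=M0/2=0, d=(M1−M0)/(6·1)=-226/165, b=Δ0−h0·(2M0+M1)/6=1381/165
seg 1: a=3, c=M1/2=-226/55, d=(M2−M1)/(6·3)=37/45, b=Δ1−h1·(2M1+M2)/6=703/165
seg 2: a=1, c=M2/2=181/55, d=(M3−M2)/(6·1)=-181/165, b=Δ2−h2·(2M2+M3)/6=298/165
t_q=1/2 → seg 0, τ=1/2; S=-4+1381/165·τ+0·τ²+-226/165·τ³=3/220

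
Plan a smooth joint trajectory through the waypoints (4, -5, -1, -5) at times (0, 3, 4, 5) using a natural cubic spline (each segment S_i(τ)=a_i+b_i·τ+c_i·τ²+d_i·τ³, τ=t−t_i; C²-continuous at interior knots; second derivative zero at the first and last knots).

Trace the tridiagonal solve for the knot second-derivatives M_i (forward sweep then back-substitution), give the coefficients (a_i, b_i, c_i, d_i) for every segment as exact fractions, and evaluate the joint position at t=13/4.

Δ: Δ0=-3, Δ1=4, Δ2=-4
row 1: diag=8, rhs=42; c'=1/8, d'=21/4
row 2: denom=4−1·1/8=31/8; d'=(-48−1·21/4)/(31/8)=-426/31
back: M2=-426/31
back: M1=21/4−1/8·-426/31=216/31
M: M0=0, M1=216/31, M2=-426/31, M3=0
seg 0: a=4, c=M0/2=0, d=(M1−M0)/(6·3)=12/31, b=Δ0−h0·(2M0+M1)/6=-201/31
seg 1: a=-5, c=M1/2=108/31, d=(M2−M1)/(6·1)=-107/31, b=Δ1−h1·(2M1+M2)/6=123/31
seg 2: a=-1, c=M2/2=-213/31, d=(M3−M2)/(6·1)=71/31, b=Δ2−h2·(2M2+M3)/6=18/31
t_q=13/4 → seg 1, τ=1/4; S=-5+123/31·τ+108/31·τ²+-107/31·τ³=-7627/1984

  seg 0: a=4 b=-201/31 c=0 d=12/31
  seg 1: a=-5 b=123/31 c=108/31 d=-107/31
  seg 2: a=-1 b=18/31 c=-213/31 d=71/31
S(13/4) = -7627/1984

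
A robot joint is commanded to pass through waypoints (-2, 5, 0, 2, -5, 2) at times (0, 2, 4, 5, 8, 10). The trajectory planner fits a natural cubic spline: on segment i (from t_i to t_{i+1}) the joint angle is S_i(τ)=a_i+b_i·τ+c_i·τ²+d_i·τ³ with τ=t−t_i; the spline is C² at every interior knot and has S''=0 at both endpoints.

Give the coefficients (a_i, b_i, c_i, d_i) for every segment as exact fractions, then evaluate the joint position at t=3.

Δ: Δ0=7/2, Δ1=-5/2, Δ2=2, Δ3=-7/3, Δ4=7/2
row 1: diag=8, rhs=-36; c'=1/4, d'=-9/2
row 2: denom=6−2·1/4=11/2; d'=(27−2·-9/2)/(11/2)=72/11
row 3: denom=8−1·2/11=86/11; d'=(-26−1·72/11)/(86/11)=-179/43
row 4: denom=10−3·33/86=761/86; d'=(35−3·-179/43)/(761/86)=4084/761
back: M4=4084/761
back: M3=-179/43−33/86·4084/761=-4735/761
back: M2=72/11−2/11·-4735/761=5842/761
back: M1=-9/2−1/4·5842/761=-4885/761
M: M0=0, M1=-4885/761, M2=5842/761, M3=-4735/761, M4=4084/761, M5=0
seg 0: a=-2, c=M0/2=0, d=(M1−M0)/(6·2)=-4885/9132, b=Δ0−h0·(2M0+M1)/6=25751/4566
seg 1: a=5, c=M1/2=-4885/1522, d=(M2−M1)/(6·2)=10727/9132, b=Δ1−h1·(2M1+M2)/6=-3559/4566
seg 2: a=0, c=M2/2=2921/761, d=(M3−M2)/(6·1)=-10577/4566, b=Δ2−h2·(2M2+M3)/6=2183/4566
seg 3: a=2, c=M3/2=-4735/1522, d=(M4−M3)/(6·3)=8819/13698, b=Δ3−h3·(2M3+M4)/6=2752/2283
seg 4: a=-5, c=M4/2=2042/761, d=(M5−M4)/(6·2)=-1021/2283, b=Δ4−h4·(2M4+M5)/6=-355/4566
t_q=3 → seg 1, τ=1; S=5+-3559/4566·τ+-4885/1522·τ²+10727/9132·τ³=6653/3044

  seg 0: a=-2 b=25751/4566 c=0 d=-4885/9132
  seg 1: a=5 b=-3559/4566 c=-4885/1522 d=10727/9132
  seg 2: a=0 b=2183/4566 c=2921/761 d=-10577/4566
  seg 3: a=2 b=2752/2283 c=-4735/1522 d=8819/13698
  seg 4: a=-5 b=-355/4566 c=2042/761 d=-1021/2283
S(3) = 6653/3044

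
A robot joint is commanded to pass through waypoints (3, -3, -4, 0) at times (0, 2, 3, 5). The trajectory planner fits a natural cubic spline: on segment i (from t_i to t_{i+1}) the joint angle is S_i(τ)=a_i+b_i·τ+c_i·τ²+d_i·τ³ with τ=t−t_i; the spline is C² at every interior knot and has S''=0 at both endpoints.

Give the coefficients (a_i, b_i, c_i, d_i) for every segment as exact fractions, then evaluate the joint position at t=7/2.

  seg 0: a=3 b=-123/35 c=0 d=9/70
  seg 1: a=-3 b=-69/35 c=27/35 d=1/5
  seg 2: a=-4 b=6/35 c=48/35 d=-8/35
S(7/2) = -18/5

Δ: Δ0=-3, Δ1=-1, Δ2=2
row 1: diag=6, rhs=12; c'=1/6, d'=2
row 2: denom=6−1·1/6=35/6; d'=(18−1·2)/(35/6)=96/35
back: M2=96/35
back: M1=2−1/6·96/35=54/35
M: M0=0, M1=54/35, M2=96/35, M3=0
seg 0: a=3, c=M0/2=0, d=(M1−M0)/(6·2)=9/70, b=Δ0−h0·(2M0+M1)/6=-123/35
seg 1: a=-3, c=M1/2=27/35, d=(M2−M1)/(6·1)=1/5, b=Δ1−h1·(2M1+M2)/6=-69/35
seg 2: a=-4, c=M2/2=48/35, d=(M3−M2)/(6·2)=-8/35, b=Δ2−h2·(2M2+M3)/6=6/35
t_q=7/2 → seg 2, τ=1/2; S=-4+6/35·τ+48/35·τ²+-8/35·τ³=-18/5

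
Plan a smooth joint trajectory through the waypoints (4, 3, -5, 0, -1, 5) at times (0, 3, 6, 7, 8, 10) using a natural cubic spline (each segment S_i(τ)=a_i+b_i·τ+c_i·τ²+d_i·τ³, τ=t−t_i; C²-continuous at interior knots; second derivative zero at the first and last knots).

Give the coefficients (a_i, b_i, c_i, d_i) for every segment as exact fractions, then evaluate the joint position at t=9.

Δ: Δ0=-1/3, Δ1=-8/3, Δ2=5, Δ3=-1, Δ4=3
row 1: diag=12, rhs=-14; c'=1/4, d'=-7/6
row 2: denom=8−3·1/4=29/4; d'=(46−3·-7/6)/(29/4)=198/29
row 3: denom=4−1·4/29=112/29; d'=(-36−1·198/29)/(112/29)=-621/56
row 4: denom=6−1·29/112=643/112; d'=(24−1·-621/56)/(643/112)=3930/643
back: M4=3930/643
back: M3=-621/56−29/112·3930/643=-8148/643
back: M2=198/29−4/29·-8148/643=5514/643
back: M1=-7/6−1/4·5514/643=-6386/1929
M: M0=0, M1=-6386/1929, M2=5514/643, M3=-8148/643, M4=3930/643, M5=0
seg 0: a=4, c=M0/2=0, d=(M1−M0)/(6·3)=-3193/17361, b=Δ0−h0·(2M0+M1)/6=850/643
seg 1: a=3, c=M1/2=-3193/1929, d=(M2−M1)/(6·3)=11464/17361, b=Δ1−h1·(2M1+M2)/6=-2343/643
seg 2: a=-5, c=M2/2=2757/643, d=(M3−M2)/(6·1)=-2277/643, b=Δ2−h2·(2M2+M3)/6=2735/643
seg 3: a=0, c=M3/2=-4074/643, d=(M4−M3)/(6·1)=2013/643, b=Δ3−h3·(2M3+M4)/6=1418/643
seg 4: a=-1, c=M4/2=1965/643, d=(M5−M4)/(6·2)=-655/1286, b=Δ4−h4·(2M4+M5)/6=-691/643
t_q=9 → seg 4, τ=1; S=-1+-691/643·τ+1965/643·τ²+-655/1286·τ³=607/1286

  seg 0: a=4 b=850/643 c=0 d=-3193/17361
  seg 1: a=3 b=-2343/643 c=-3193/1929 d=11464/17361
  seg 2: a=-5 b=2735/643 c=2757/643 d=-2277/643
  seg 3: a=0 b=1418/643 c=-4074/643 d=2013/643
  seg 4: a=-1 b=-691/643 c=1965/643 d=-655/1286
S(9) = 607/1286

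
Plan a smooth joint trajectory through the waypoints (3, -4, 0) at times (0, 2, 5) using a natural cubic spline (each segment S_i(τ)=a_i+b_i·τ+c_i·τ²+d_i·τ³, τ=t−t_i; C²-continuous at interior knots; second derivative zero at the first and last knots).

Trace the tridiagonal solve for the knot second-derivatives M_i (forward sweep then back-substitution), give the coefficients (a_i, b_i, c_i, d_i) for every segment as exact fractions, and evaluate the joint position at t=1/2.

  seg 0: a=3 b=-67/15 c=0 d=29/120
  seg 1: a=-4 b=-47/30 c=29/20 d=-29/180
S(1/2) = 51/64

Δ: Δ0=-7/2, Δ1=4/3
row 1: diag=10, rhs=29; c'=3/10, d'=29/10
back: M1=29/10
M: M0=0, M1=29/10, M2=0
seg 0: a=3, c=M0/2=0, d=(M1−M0)/(6·2)=29/120, b=Δ0−h0·(2M0+M1)/6=-67/15
seg 1: a=-4, c=M1/2=29/20, d=(M2−M1)/(6·3)=-29/180, b=Δ1−h1·(2M1+M2)/6=-47/30
t_q=1/2 → seg 0, τ=1/2; S=3+-67/15·τ+0·τ²+29/120·τ³=51/64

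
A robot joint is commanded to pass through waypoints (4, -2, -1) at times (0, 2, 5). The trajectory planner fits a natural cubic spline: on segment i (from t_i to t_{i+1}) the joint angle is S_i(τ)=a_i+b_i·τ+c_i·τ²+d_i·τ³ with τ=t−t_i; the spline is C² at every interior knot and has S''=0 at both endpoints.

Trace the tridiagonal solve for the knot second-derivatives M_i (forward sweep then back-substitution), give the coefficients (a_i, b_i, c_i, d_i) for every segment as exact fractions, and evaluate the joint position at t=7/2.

Δ: Δ0=-3, Δ1=1/3
row 1: diag=10, rhs=20; c'=3/10, d'=2
back: M1=2
M: M0=0, M1=2, M2=0
seg 0: a=4, c=M0/2=0, d=(M1−M0)/(6·2)=1/6, b=Δ0−h0·(2M0+M1)/6=-11/3
seg 1: a=-2, c=M1/2=1, d=(M2−M1)/(6·3)=-1/9, b=Δ1−h1·(2M1+M2)/6=-5/3
t_q=7/2 → seg 1, τ=3/2; S=-2+-5/3·τ+1·τ²+-1/9·τ³=-21/8

  seg 0: a=4 b=-11/3 c=0 d=1/6
  seg 1: a=-2 b=-5/3 c=1 d=-1/9
S(7/2) = -21/8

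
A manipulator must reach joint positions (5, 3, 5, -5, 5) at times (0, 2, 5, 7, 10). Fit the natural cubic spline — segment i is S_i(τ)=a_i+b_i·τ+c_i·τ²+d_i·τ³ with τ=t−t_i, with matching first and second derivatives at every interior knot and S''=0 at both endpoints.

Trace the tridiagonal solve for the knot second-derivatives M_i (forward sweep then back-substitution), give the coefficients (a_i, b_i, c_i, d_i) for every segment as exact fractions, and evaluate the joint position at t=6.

  seg 0: a=5 b=-163/87 c=0 d=19/87
  seg 1: a=3 b=65/87 c=38/29 d=-349/783
  seg 2: a=5 b=-298/87 c=-235/87 d=111/116
  seg 3: a=-5 b=-239/87 c=529/174 d=-529/1566
S(6) = -59/348

Δ: Δ0=-1, Δ1=2/3, Δ2=-5, Δ3=10/3
row 1: diag=10, rhs=10; c'=3/10, d'=1
row 2: denom=10−3·3/10=91/10; d'=(-34−3·1)/(91/10)=-370/91
row 3: denom=10−2·20/91=870/91; d'=(50−2·-370/91)/(870/91)=529/87
back: M3=529/87
back: M2=-370/91−20/91·529/87=-470/87
back: M1=1−3/10·-470/87=76/29
M: M0=0, M1=76/29, M2=-470/87, M3=529/87, M4=0
seg 0: a=5, c=M0/2=0, d=(M1−M0)/(6·2)=19/87, b=Δ0−h0·(2M0+M1)/6=-163/87
seg 1: a=3, c=M1/2=38/29, d=(M2−M1)/(6·3)=-349/783, b=Δ1−h1·(2M1+M2)/6=65/87
seg 2: a=5, c=M2/2=-235/87, d=(M3−M2)/(6·2)=111/116, b=Δ2−h2·(2M2+M3)/6=-298/87
seg 3: a=-5, c=M3/2=529/174, d=(M4−M3)/(6·3)=-529/1566, b=Δ3−h3·(2M3+M4)/6=-239/87
t_q=6 → seg 2, τ=1; S=5+-298/87·τ+-235/87·τ²+111/116·τ³=-59/348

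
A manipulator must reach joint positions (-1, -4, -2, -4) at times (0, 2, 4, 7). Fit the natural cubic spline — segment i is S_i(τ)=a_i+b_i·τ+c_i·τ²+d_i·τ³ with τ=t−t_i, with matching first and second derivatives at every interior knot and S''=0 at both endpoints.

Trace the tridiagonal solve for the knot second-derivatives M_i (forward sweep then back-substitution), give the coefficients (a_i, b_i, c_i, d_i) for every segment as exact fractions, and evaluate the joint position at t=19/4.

  seg 0: a=-1 b=-128/57 c=0 d=85/456
  seg 1: a=-4 b=-1/114 c=85/76 d=-35/114
  seg 2: a=-2 b=89/114 c=-55/76 d=55/684
S(19/4) = -8695/4864

Δ: Δ0=-3/2, Δ1=1, Δ2=-2/3
row 1: diag=8, rhs=15; c'=1/4, d'=15/8
row 2: denom=10−2·1/4=19/2; d'=(-10−2·15/8)/(19/2)=-55/38
back: M2=-55/38
back: M1=15/8−1/4·-55/38=85/38
M: M0=0, M1=85/38, M2=-55/38, M3=0
seg 0: a=-1, c=M0/2=0, d=(M1−M0)/(6·2)=85/456, b=Δ0−h0·(2M0+M1)/6=-128/57
seg 1: a=-4, c=M1/2=85/76, d=(M2−M1)/(6·2)=-35/114, b=Δ1−h1·(2M1+M2)/6=-1/114
seg 2: a=-2, c=M2/2=-55/76, d=(M3−M2)/(6·3)=55/684, b=Δ2−h2·(2M2+M3)/6=89/114
t_q=19/4 → seg 2, τ=3/4; S=-2+89/114·τ+-55/76·τ²+55/684·τ³=-8695/4864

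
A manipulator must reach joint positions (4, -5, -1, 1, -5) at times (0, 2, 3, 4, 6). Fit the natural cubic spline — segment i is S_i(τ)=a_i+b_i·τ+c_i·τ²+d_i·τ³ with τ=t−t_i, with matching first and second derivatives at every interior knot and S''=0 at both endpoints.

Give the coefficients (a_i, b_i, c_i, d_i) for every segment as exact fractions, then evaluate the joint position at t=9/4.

Δ: Δ0=-9/2, Δ1=4, Δ2=2, Δ3=-3
row 1: diag=6, rhs=51; c'=1/6, d'=17/2
row 2: denom=4−1·1/6=23/6; d'=(-12−1·17/2)/(23/6)=-123/23
row 3: denom=6−1·6/23=132/23; d'=(-30−1·-123/23)/(132/23)=-189/44
back: M3=-189/44
back: M2=-123/23−6/23·-189/44=-93/22
back: M1=17/2−1/6·-93/22=405/44
M: M0=0, M1=405/44, M2=-93/22, M3=-189/44, M4=0
seg 0: a=4, c=M0/2=0, d=(M1−M0)/(6·2)=135/176, b=Δ0−h0·(2M0+M1)/6=-333/44
seg 1: a=-5, c=M1/2=405/88, d=(M2−M1)/(6·1)=-197/88, b=Δ1−h1·(2M1+M2)/6=18/11
seg 2: a=-1, c=M2/2=-93/44, d=(M3−M2)/(6·1)=-1/88, b=Δ2−h2·(2M2+M3)/6=33/8
seg 3: a=1, c=M3/2=-189/88, d=(M4−M3)/(6·2)=63/176, b=Δ3−h3·(2M3+M4)/6=-3/22
t_q=9/4 → seg 1, τ=1/4; S=-5+18/11·τ+405/88·τ²+-197/88·τ³=-24433/5632

  seg 0: a=4 b=-333/44 c=0 d=135/176
  seg 1: a=-5 b=18/11 c=405/88 d=-197/88
  seg 2: a=-1 b=33/8 c=-93/44 d=-1/88
  seg 3: a=1 b=-3/22 c=-189/88 d=63/176
S(9/4) = -24433/5632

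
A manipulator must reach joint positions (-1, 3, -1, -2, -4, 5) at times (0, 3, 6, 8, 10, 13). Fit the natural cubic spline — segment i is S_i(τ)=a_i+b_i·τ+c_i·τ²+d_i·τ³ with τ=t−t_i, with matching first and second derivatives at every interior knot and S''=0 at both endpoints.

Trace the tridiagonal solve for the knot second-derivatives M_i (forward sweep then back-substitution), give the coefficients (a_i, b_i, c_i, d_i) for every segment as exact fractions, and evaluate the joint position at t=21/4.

Δ: Δ0=4/3, Δ1=-4/3, Δ2=-1/2, Δ3=-1, Δ4=3
row 1: diag=12, rhs=-16; c'=1/4, d'=-4/3
row 2: denom=10−3·1/4=37/4; d'=(5−3·-4/3)/(37/4)=36/37
row 3: denom=8−2·8/37=280/37; d'=(-3−2·36/37)/(280/37)=-183/280
row 4: denom=10−2·37/140=663/70; d'=(24−2·-183/280)/(663/70)=1181/442
back: M4=1181/442
back: M3=-183/280−37/140·1181/442=-601/442
back: M2=36/37−8/37·-601/442=280/221
back: M1=-4/3−1/4·280/221=-1094/663
M: M0=0, M1=-1094/663, M2=280/221, M3=-601/442, M4=1181/442, M5=0
seg 0: a=-1, c=M0/2=0, d=(M1−M0)/(6·3)=-547/5967, b=Δ0−h0·(2M0+M1)/6=477/221
seg 1: a=3, c=M1/2=-547/663, d=(M2−M1)/(6·3)=967/5967, b=Δ1−h1·(2M1+M2)/6=-70/221
seg 2: a=-1, c=M2/2=140/221, d=(M3−M2)/(6·2)=-387/1768, b=Δ2−h2·(2M2+M3)/6=-197/221
seg 3: a=-2, c=M3/2=-601/884, d=(M4−M3)/(6·2)=297/884, b=Δ3−h3·(2M3+M4)/6=-435/442
seg 4: a=-4, c=M4/2=1181/884, d=(M5−M4)/(6·3)=-1181/7956, b=Δ4−h4·(2M4+M5)/6=145/442
t_q=21/4 → seg 1, τ=9/4; S=3+-70/221·τ+-547/663·τ²+967/5967·τ³=-615/14144

  seg 0: a=-1 b=477/221 c=0 d=-547/5967
  seg 1: a=3 b=-70/221 c=-547/663 d=967/5967
  seg 2: a=-1 b=-197/221 c=140/221 d=-387/1768
  seg 3: a=-2 b=-435/442 c=-601/884 d=297/884
  seg 4: a=-4 b=145/442 c=1181/884 d=-1181/7956
S(21/4) = -615/14144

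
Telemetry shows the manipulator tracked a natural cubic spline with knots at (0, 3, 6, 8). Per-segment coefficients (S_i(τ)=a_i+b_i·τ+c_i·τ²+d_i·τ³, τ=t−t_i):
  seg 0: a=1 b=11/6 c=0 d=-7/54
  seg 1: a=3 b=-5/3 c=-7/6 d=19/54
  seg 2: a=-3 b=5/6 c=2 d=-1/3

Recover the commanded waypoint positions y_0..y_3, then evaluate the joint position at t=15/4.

y_0=1 y_1=3 y_2=-3 y_3=4
S(15/4) = 159/128

y_0 = S_0(0) = a_0 = 1
y_1 = S_1(0) = a_1 = 3
y_2 = S_2(0) = a_2 = -3
y_3 = S_2(2) = 4
t_q=15/4 is in segment 1 (τ=3/4); S_1(τ)=159/128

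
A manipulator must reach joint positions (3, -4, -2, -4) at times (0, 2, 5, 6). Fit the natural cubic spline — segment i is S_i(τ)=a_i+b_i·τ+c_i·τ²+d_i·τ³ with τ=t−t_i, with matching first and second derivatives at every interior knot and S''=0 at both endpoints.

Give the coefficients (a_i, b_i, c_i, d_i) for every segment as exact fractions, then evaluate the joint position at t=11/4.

Δ: Δ0=-7/2, Δ1=2/3, Δ2=-2
row 1: diag=10, rhs=25; c'=3/10, d'=5/2
row 2: denom=8−3·3/10=71/10; d'=(-16−3·5/2)/(71/10)=-235/71
back: M2=-235/71
back: M1=5/2−3/10·-235/71=248/71
M: M0=0, M1=248/71, M2=-235/71, M3=0
seg 0: a=3, c=M0/2=0, d=(M1−M0)/(6·2)=62/213, b=Δ0−h0·(2M0+M1)/6=-1987/426
seg 1: a=-4, c=M1/2=124/71, d=(M2−M1)/(6·3)=-161/426, b=Δ1−h1·(2M1+M2)/6=-499/426
seg 2: a=-2, c=M2/2=-235/142, d=(M3−M2)/(6·1)=235/426, b=Δ2−h2·(2M2+M3)/6=-191/213
t_q=11/4 → seg 1, τ=3/4; S=-4+-499/426·τ+124/71·τ²+-161/426·τ³=-36857/9088

  seg 0: a=3 b=-1987/426 c=0 d=62/213
  seg 1: a=-4 b=-499/426 c=124/71 d=-161/426
  seg 2: a=-2 b=-191/213 c=-235/142 d=235/426
S(11/4) = -36857/9088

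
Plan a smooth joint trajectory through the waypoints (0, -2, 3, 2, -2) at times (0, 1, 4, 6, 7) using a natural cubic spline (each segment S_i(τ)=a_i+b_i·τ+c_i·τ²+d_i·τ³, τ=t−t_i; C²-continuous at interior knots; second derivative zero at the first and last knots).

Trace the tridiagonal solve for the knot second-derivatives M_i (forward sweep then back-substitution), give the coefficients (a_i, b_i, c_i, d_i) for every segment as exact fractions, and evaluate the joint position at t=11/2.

Δ: Δ0=-2, Δ1=5/3, Δ2=-1/2, Δ3=-4
row 1: diag=8, rhs=22; c'=3/8, d'=11/4
row 2: denom=10−3·3/8=71/8; d'=(-13−3·11/4)/(71/8)=-170/71
row 3: denom=6−2·16/71=394/71; d'=(-21−2·-170/71)/(394/71)=-1151/394
back: M3=-1151/394
back: M2=-170/71−16/71·-1151/394=-342/197
back: M1=11/4−3/8·-342/197=670/197
M: M0=0, M1=670/197, M2=-342/197, M3=-1151/394, M4=0
seg 0: a=0, c=M0/2=0, d=(M1−M0)/(6·1)=335/591, b=Δ0−h0·(2M0+M1)/6=-1517/591
seg 1: a=-2, c=M1/2=335/197, d=(M2−M1)/(6·3)=-506/1773, b=Δ1−h1·(2M1+M2)/6=-512/591
seg 2: a=3, c=M2/2=-171/197, d=(M3−M2)/(6·2)=-467/4728, b=Δ2−h2·(2M2+M3)/6=964/591
seg 3: a=2, c=M3/2=-1151/788, d=(M4−M3)/(6·1)=1151/2364, b=Δ3−h3·(2M3+M4)/6=-3577/1182
t_q=11/2 → seg 2, τ=3/2; S=3+964/591·τ+-171/197·τ²+-467/4728·τ³=39845/12608

  seg 0: a=0 b=-1517/591 c=0 d=335/591
  seg 1: a=-2 b=-512/591 c=335/197 d=-506/1773
  seg 2: a=3 b=964/591 c=-171/197 d=-467/4728
  seg 3: a=2 b=-3577/1182 c=-1151/788 d=1151/2364
S(11/2) = 39845/12608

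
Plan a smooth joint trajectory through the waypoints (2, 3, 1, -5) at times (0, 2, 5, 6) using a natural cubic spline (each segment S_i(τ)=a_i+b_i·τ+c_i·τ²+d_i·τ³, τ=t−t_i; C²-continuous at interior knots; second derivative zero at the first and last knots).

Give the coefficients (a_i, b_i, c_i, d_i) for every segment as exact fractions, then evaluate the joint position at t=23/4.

Δ: Δ0=1/2, Δ1=-2/3, Δ2=-6
row 1: diag=10, rhs=-7; c'=3/10, d'=-7/10
row 2: denom=8−3·3/10=71/10; d'=(-32−3·-7/10)/(71/10)=-299/71
back: M2=-299/71
back: M1=-7/10−3/10·-299/71=40/71
M: M0=0, M1=40/71, M2=-299/71, M3=0
seg 0: a=2, c=M0/2=0, d=(M1−M0)/(6·2)=10/213, b=Δ0−h0·(2M0+M1)/6=133/426
seg 1: a=3, c=M1/2=20/71, d=(M2−M1)/(6·3)=-113/426, b=Δ1−h1·(2M1+M2)/6=373/426
seg 2: a=1, c=M2/2=-299/142, d=(M3−M2)/(6·1)=299/426, b=Δ2−h2·(2M2+M3)/6=-979/213
t_q=23/4 → seg 2, τ=3/4; S=1+-979/213·τ+-299/142·τ²+299/426·τ³=-30313/9088

  seg 0: a=2 b=133/426 c=0 d=10/213
  seg 1: a=3 b=373/426 c=20/71 d=-113/426
  seg 2: a=1 b=-979/213 c=-299/142 d=299/426
S(23/4) = -30313/9088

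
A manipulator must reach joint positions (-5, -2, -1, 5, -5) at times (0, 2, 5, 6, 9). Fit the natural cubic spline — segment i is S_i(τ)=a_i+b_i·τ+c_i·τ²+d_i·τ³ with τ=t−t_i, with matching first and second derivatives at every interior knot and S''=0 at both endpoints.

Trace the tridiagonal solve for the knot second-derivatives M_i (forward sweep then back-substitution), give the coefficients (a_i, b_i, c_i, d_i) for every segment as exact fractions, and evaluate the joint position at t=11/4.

  seg 0: a=-5 b=656/279 c=0 d=-475/2232
  seg 1: a=-2 b=-113/558 c=-475/372 d=4873/10044
  seg 2: a=-1 b=5843/1116 c=862/279 d=-865/372
  seg 3: a=5 b=2477/558 c=-4337/1116 d=4337/10044
S(11/4) = -21153/7936

Δ: Δ0=3/2, Δ1=1/3, Δ2=6, Δ3=-10/3
row 1: diag=10, rhs=-7; c'=3/10, d'=-7/10
row 2: denom=8−3·3/10=71/10; d'=(34−3·-7/10)/(71/10)=361/71
row 3: denom=8−1·10/71=558/71; d'=(-56−1·361/71)/(558/71)=-4337/558
back: M3=-4337/558
back: M2=361/71−10/71·-4337/558=1724/279
back: M1=-7/10−3/10·1724/279=-475/186
M: M0=0, M1=-475/186, M2=1724/279, M3=-4337/558, M4=0
seg 0: a=-5, c=M0/2=0, d=(M1−M0)/(6·2)=-475/2232, b=Δ0−h0·(2M0+M1)/6=656/279
seg 1: a=-2, c=M1/2=-475/372, d=(M2−M1)/(6·3)=4873/10044, b=Δ1−h1·(2M1+M2)/6=-113/558
seg 2: a=-1, c=M2/2=862/279, d=(M3−M2)/(6·1)=-865/372, b=Δ2−h2·(2M2+M3)/6=5843/1116
seg 3: a=5, c=M3/2=-4337/1116, d=(M4−M3)/(6·3)=4337/10044, b=Δ3−h3·(2M3+M4)/6=2477/558
t_q=11/4 → seg 1, τ=3/4; S=-2+-113/558·τ+-475/372·τ²+4873/10044·τ³=-21153/7936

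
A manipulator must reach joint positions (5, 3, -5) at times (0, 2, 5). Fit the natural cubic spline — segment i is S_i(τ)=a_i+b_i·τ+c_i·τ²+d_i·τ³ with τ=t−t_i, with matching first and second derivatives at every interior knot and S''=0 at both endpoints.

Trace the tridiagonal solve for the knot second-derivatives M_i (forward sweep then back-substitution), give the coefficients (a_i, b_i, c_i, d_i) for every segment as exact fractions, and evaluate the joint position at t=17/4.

  seg 0: a=5 b=-2/3 c=0 d=-1/12
  seg 1: a=3 b=-5/3 c=-1/2 d=1/18
S(17/4) = -339/128

Δ: Δ0=-1, Δ1=-8/3
row 1: diag=10, rhs=-10; c'=3/10, d'=-1
back: M1=-1
M: M0=0, M1=-1, M2=0
seg 0: a=5, c=M0/2=0, d=(M1−M0)/(6·2)=-1/12, b=Δ0−h0·(2M0+M1)/6=-2/3
seg 1: a=3, c=M1/2=-1/2, d=(M2−M1)/(6·3)=1/18, b=Δ1−h1·(2M1+M2)/6=-5/3
t_q=17/4 → seg 1, τ=9/4; S=3+-5/3·τ+-1/2·τ²+1/18·τ³=-339/128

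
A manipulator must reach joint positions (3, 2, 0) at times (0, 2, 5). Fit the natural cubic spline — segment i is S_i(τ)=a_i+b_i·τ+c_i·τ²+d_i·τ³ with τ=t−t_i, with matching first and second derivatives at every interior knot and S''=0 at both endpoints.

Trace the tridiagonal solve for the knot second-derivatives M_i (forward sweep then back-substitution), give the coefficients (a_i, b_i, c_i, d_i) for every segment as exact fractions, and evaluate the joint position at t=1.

Δ: Δ0=-1/2, Δ1=-2/3
row 1: diag=10, rhs=-1; c'=3/10, d'=-1/10
back: M1=-1/10
M: M0=0, M1=-1/10, M2=0
seg 0: a=3, c=M0/2=0, d=(M1−M0)/(6·2)=-1/120, b=Δ0−h0·(2M0+M1)/6=-7/15
seg 1: a=2, c=M1/2=-1/20, d=(M2−M1)/(6·3)=1/180, b=Δ1−h1·(2M1+M2)/6=-17/30
t_q=1 → seg 0, τ=1; S=3+-7/15·τ+0·τ²+-1/120·τ³=101/40

  seg 0: a=3 b=-7/15 c=0 d=-1/120
  seg 1: a=2 b=-17/30 c=-1/20 d=1/180
S(1) = 101/40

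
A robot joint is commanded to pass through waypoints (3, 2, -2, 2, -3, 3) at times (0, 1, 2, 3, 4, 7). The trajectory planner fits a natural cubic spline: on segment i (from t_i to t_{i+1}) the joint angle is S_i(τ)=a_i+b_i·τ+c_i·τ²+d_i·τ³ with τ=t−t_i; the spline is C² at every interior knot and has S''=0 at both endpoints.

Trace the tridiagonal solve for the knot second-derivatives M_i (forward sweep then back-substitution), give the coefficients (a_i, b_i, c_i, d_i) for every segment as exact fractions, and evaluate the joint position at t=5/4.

  seg 0: a=3 b=242/433 c=0 d=-675/433
  seg 1: a=2 b=-1783/433 c=-2025/433 d=2076/433
  seg 2: a=-2 b=395/433 c=4203/433 d=-2866/433
  seg 3: a=2 b=203/433 c=-4395/433 d=2027/433
  seg 4: a=-3 b=-2506/433 c=1686/433 d=-562/1299
S(5/4) = 2609/3464

Δ: Δ0=-1, Δ1=-4, Δ2=4, Δ3=-5, Δ4=2
row 1: diag=4, rhs=-18; c'=1/4, d'=-9/2
row 2: denom=4−1·1/4=15/4; d'=(48−1·-9/2)/(15/4)=14
row 3: denom=4−1·4/15=56/15; d'=(-54−1·14)/(56/15)=-255/14
row 4: denom=8−1·15/56=433/56; d'=(42−1·-255/14)/(433/56)=3372/433
back: M4=3372/433
back: M3=-255/14−15/56·3372/433=-8790/433
back: M2=14−4/15·-8790/433=8406/433
back: M1=-9/2−1/4·8406/433=-4050/433
M: M0=0, M1=-4050/433, M2=8406/433, M3=-8790/433, M4=3372/433, M5=0
seg 0: a=3, c=M0/2=0, d=(M1−M0)/(6·1)=-675/433, b=Δ0−h0·(2M0+M1)/6=242/433
seg 1: a=2, c=M1/2=-2025/433, d=(M2−M1)/(6·1)=2076/433, b=Δ1−h1·(2M1+M2)/6=-1783/433
seg 2: a=-2, c=M2/2=4203/433, d=(M3−M2)/(6·1)=-2866/433, b=Δ2−h2·(2M2+M3)/6=395/433
seg 3: a=2, c=M3/2=-4395/433, d=(M4−M3)/(6·1)=2027/433, b=Δ3−h3·(2M3+M4)/6=203/433
seg 4: a=-3, c=M4/2=1686/433, d=(M5−M4)/(6·3)=-562/1299, b=Δ4−h4·(2M4+M5)/6=-2506/433
t_q=5/4 → seg 1, τ=1/4; S=2+-1783/433·τ+-2025/433·τ²+2076/433·τ³=2609/3464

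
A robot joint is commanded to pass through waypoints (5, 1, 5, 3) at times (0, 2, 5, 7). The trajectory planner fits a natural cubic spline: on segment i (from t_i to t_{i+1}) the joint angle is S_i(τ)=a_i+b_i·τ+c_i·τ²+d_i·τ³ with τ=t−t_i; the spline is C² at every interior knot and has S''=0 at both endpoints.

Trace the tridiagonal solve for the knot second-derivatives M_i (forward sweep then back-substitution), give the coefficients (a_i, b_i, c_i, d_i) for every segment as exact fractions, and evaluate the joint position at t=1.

  seg 0: a=5 b=-788/273 c=0 d=121/546
  seg 1: a=1 b=-62/273 c=121/91 d=-17/63
  seg 2: a=5 b=127/273 c=-100/91 d=50/273
S(1) = 425/182

Δ: Δ0=-2, Δ1=4/3, Δ2=-1
row 1: diag=10, rhs=20; c'=3/10, d'=2
row 2: denom=10−3·3/10=91/10; d'=(-14−3·2)/(91/10)=-200/91
back: M2=-200/91
back: M1=2−3/10·-200/91=242/91
M: M0=0, M1=242/91, M2=-200/91, M3=0
seg 0: a=5, c=M0/2=0, d=(M1−M0)/(6·2)=121/546, b=Δ0−h0·(2M0+M1)/6=-788/273
seg 1: a=1, c=M1/2=121/91, d=(M2−M1)/(6·3)=-17/63, b=Δ1−h1·(2M1+M2)/6=-62/273
seg 2: a=5, c=M2/2=-100/91, d=(M3−M2)/(6·2)=50/273, b=Δ2−h2·(2M2+M3)/6=127/273
t_q=1 → seg 0, τ=1; S=5+-788/273·τ+0·τ²+121/546·τ³=425/182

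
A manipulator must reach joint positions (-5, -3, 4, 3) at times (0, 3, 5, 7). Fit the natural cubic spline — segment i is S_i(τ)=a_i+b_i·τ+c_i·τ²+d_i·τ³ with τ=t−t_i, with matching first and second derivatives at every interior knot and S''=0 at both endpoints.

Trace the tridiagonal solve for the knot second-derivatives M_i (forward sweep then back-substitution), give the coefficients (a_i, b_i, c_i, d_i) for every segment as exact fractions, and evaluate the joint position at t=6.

Δ: Δ0=2/3, Δ1=7/2, Δ2=-1/2
row 1: diag=10, rhs=17; c'=1/5, d'=17/10
row 2: denom=8−2·1/5=38/5; d'=(-24−2·17/10)/(38/5)=-137/38
back: M2=-137/38
back: M1=17/10−1/5·-137/38=46/19
M: M0=0, M1=46/19, M2=-137/38, M3=0
seg 0: a=-5, c=M0/2=0, d=(M1−M0)/(6·3)=23/171, b=Δ0−h0·(2M0+M1)/6=-31/57
seg 1: a=-3, c=M1/2=23/19, d=(M2−M1)/(6·2)=-229/456, b=Δ1−h1·(2M1+M2)/6=176/57
seg 2: a=4, c=M2/2=-137/76, d=(M3−M2)/(6·2)=137/456, b=Δ2−h2·(2M2+M3)/6=217/114
t_q=6 → seg 2, τ=1; S=4+217/114·τ+-137/76·τ²+137/456·τ³=669/152

  seg 0: a=-5 b=-31/57 c=0 d=23/171
  seg 1: a=-3 b=176/57 c=23/19 d=-229/456
  seg 2: a=4 b=217/114 c=-137/76 d=137/456
S(6) = 669/152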